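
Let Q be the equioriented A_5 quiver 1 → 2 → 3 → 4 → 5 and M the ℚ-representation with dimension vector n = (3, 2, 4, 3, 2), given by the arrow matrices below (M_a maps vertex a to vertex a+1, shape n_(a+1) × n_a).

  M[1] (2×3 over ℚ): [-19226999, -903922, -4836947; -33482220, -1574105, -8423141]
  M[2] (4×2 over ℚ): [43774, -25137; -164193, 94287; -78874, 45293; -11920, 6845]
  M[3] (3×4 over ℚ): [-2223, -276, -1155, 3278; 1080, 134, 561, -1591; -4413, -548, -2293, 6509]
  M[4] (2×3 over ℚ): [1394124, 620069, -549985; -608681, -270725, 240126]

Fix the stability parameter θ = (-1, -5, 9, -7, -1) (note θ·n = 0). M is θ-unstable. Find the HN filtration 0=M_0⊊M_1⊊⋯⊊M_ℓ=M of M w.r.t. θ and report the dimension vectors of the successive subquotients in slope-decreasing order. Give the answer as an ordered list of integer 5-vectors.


Via rank(M_{q-1}∘⋯∘M_p): M ≅ I[1,1], I[1,3], I[1,5], I[3,4], I[3,5].
μ_θ-semistable layers: μ^(1)=9; μ^(2)=1; μ^(3)=1/3; μ^(4)=-1; μ^(5)=-3

((0, 0, 1, 0, 0); (0, 0, 1, 1, 0); (0, 0, 2, 2, 2); (1, 0, 0, 0, 0); (2, 2, 0, 0, 0))


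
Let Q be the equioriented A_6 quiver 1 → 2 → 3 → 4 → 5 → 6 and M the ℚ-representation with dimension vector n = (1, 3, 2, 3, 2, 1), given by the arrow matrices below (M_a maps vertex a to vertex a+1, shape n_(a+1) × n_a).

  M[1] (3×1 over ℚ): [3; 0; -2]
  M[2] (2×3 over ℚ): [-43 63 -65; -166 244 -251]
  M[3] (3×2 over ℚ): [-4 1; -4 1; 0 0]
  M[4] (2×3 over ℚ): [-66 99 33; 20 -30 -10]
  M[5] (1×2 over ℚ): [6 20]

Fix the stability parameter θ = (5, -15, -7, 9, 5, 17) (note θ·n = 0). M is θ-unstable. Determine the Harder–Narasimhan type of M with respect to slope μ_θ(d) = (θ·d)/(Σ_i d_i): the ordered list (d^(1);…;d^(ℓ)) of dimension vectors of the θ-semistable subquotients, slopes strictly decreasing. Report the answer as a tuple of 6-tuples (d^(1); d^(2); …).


Via rank(M_{q-1}∘⋯∘M_p): M ≅ I[1,3], I[2,2], I[2,6], I[4,4]^2, I[5,5].
μ_θ-semistable layers: μ^(1)=17; μ^(2)=9; μ^(3)=7; μ^(4)=5; μ^(5)=-17/3; μ^(6)=-7; μ^(7)=-15

((0, 0, 0, 0, 0, 1); (0, 0, 0, 2, 0, 0); (0, 0, 0, 1, 1, 0); (0, 0, 0, 0, 1, 0); (1, 1, 1, 0, 0, 0); (0, 0, 1, 0, 0, 0); (0, 2, 0, 0, 0, 0))


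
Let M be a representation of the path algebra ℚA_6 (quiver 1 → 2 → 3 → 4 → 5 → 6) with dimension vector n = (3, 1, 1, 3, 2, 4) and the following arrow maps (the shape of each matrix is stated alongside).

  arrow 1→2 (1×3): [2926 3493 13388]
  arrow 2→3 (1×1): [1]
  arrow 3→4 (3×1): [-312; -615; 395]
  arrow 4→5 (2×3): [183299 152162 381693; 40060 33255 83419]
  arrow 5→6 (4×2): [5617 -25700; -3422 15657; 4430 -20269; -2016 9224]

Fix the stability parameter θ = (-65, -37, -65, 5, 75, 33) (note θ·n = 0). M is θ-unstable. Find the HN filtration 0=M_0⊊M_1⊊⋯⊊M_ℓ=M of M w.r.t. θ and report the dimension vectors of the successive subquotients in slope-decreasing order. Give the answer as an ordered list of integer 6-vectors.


Via rank(M_{q-1}∘⋯∘M_p): M ≅ I[1,1]^2, I[1,6], I[4,4], I[4,6], I[6,6]^2.
μ_θ-semistable layers: μ^(1)=54; μ^(2)=33; μ^(3)=5; μ^(4)=-51; μ^(5)=-65

((0, 0, 0, 0, 2, 2); (0, 0, 0, 0, 0, 2); (0, 0, 0, 3, 0, 0); (0, 1, 1, 0, 0, 0); (3, 0, 0, 0, 0, 0))


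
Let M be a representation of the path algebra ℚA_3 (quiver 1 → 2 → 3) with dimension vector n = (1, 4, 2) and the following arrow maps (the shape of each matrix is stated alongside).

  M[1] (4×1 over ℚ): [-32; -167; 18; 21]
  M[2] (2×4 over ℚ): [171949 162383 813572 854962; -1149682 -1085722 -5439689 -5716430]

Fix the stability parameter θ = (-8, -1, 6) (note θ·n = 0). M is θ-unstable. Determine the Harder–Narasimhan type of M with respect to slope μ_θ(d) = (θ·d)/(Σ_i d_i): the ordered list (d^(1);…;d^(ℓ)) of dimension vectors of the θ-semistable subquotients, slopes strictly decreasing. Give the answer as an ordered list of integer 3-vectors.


Via rank(M_{q-1}∘⋯∘M_p): M ≅ I[1,3], I[2,2]^2, I[2,3].
μ_θ-semistable layers: μ^(1)=6; μ^(2)=-1; μ^(3)=-8

((0, 0, 2); (0, 4, 0); (1, 0, 0))


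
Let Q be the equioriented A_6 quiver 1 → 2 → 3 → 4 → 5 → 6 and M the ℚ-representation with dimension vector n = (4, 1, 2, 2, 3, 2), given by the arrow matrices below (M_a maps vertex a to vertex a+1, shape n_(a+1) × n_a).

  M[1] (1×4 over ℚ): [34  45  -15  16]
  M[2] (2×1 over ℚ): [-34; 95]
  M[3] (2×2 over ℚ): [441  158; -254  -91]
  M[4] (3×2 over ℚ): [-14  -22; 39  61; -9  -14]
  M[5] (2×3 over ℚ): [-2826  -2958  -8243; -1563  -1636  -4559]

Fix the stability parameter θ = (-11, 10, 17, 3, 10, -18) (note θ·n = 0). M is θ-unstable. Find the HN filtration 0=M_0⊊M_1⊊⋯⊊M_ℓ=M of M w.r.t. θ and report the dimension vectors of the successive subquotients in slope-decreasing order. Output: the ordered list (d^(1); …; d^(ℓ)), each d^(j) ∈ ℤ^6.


Interval decomposition of M: I[1,1]^3, I[1,5], I[3,6], I[5,6].
HN type (ℓ=4): μ^(1)=10; μ^(2)=3; μ^(3)=-4; μ^(4)=-11

((0, 1, 1, 1, 1, 0); (0, 0, 1, 1, 1, 1); (0, 0, 0, 0, 1, 1); (4, 0, 0, 0, 0, 0))


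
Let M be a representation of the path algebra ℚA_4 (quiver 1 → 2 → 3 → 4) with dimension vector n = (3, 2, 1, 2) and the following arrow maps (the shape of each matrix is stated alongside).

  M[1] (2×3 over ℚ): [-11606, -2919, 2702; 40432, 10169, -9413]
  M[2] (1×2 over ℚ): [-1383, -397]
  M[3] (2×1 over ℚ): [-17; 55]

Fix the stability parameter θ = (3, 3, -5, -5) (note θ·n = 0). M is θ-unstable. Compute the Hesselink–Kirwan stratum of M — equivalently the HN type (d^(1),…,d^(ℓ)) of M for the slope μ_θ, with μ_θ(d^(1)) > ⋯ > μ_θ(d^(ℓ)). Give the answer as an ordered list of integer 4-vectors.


Barcode: M ≅ I[1,1], I[1,2], I[1,4], I[4,4]. HN layers by μ_θ (3 steps, strictly decreasing):
  μ^(1)=3; μ^(2)=-1; μ^(3)=-5

((2, 1, 0, 0); (1, 1, 1, 1); (0, 0, 0, 1))


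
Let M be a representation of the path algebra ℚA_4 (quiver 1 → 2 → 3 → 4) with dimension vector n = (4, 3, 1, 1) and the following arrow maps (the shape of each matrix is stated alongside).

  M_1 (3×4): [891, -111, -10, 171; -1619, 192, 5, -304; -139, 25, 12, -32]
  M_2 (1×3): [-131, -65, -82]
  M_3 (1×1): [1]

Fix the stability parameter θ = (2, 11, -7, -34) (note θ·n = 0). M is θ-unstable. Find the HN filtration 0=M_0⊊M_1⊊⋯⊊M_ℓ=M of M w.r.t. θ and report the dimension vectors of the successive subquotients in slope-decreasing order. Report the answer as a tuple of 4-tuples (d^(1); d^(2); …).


Barcode: M ≅ I[1,1], I[1,2]^2, I[1,4]. HN layers by μ_θ (3 steps, strictly decreasing):
  μ^(1)=11; μ^(2)=2; μ^(3)=-7

((0, 2, 0, 0); (3, 0, 0, 0); (1, 1, 1, 1))


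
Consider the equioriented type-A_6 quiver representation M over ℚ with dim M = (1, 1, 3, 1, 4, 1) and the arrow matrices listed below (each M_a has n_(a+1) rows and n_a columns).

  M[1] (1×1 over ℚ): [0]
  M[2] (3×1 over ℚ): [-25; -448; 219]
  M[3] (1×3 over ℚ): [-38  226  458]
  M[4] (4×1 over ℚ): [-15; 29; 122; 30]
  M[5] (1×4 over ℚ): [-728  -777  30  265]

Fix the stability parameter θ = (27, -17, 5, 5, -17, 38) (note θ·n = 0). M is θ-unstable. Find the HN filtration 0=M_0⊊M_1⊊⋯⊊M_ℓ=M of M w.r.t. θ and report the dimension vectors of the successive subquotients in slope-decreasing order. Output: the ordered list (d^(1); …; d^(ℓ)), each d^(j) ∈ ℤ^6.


Via rank(M_{q-1}∘⋯∘M_p): M ≅ I[1,1], I[2,6], I[3,3]^2, I[5,5]^3.
μ_θ-semistable layers: μ^(1)=38; μ^(2)=27; μ^(3)=5; μ^(4)=-7/3; μ^(5)=-17

((0, 0, 0, 0, 0, 1); (1, 0, 0, 0, 0, 0); (0, 0, 2, 0, 0, 0); (0, 0, 1, 1, 1, 0); (0, 1, 0, 0, 3, 0))


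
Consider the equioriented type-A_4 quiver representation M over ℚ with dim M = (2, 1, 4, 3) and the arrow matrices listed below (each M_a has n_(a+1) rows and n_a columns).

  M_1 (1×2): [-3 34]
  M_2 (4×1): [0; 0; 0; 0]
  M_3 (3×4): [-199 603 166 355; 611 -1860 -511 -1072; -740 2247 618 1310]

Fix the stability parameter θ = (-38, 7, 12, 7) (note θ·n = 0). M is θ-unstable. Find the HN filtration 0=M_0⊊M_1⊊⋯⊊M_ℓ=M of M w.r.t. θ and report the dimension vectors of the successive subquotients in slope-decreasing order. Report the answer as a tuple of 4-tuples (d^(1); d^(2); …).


Barcode: M ≅ I[1,1], I[1,2], I[3,3], I[3,4]^3. HN layers by μ_θ (4 steps, strictly decreasing):
  μ^(1)=12; μ^(2)=19/2; μ^(3)=7; μ^(4)=-38

((0, 0, 1, 0); (0, 0, 3, 3); (0, 1, 0, 0); (2, 0, 0, 0))


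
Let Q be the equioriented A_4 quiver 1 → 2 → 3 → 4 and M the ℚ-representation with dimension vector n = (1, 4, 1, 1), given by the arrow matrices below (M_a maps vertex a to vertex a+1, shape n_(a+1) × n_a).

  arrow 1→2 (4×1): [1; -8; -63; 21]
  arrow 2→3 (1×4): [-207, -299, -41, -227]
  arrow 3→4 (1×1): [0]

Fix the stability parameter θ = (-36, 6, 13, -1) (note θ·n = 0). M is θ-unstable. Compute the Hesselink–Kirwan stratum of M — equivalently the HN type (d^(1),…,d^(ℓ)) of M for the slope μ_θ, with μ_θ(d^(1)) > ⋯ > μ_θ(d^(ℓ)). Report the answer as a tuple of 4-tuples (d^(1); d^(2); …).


Barcode: M ≅ I[1,3], I[2,2]^3, I[4,4]. HN layers by μ_θ (4 steps, strictly decreasing):
  μ^(1)=13; μ^(2)=6; μ^(3)=-1; μ^(4)=-36

((0, 0, 1, 0); (0, 4, 0, 0); (0, 0, 0, 1); (1, 0, 0, 0))


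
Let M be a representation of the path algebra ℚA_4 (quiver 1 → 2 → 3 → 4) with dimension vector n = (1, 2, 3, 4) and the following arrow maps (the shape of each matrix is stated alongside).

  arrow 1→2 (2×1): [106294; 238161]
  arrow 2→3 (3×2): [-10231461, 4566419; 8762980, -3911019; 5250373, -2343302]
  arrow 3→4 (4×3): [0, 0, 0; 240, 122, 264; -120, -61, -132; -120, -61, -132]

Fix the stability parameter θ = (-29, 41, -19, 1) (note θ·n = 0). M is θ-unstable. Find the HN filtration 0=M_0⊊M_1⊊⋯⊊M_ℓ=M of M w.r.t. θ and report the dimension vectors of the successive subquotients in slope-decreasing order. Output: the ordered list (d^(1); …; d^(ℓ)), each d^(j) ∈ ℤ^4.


Interval decomposition of M: I[1,4], I[2,3], I[3,3], I[4,4]^3.
HN type (ℓ=5): μ^(1)=11; μ^(2)=23/3; μ^(3)=1; μ^(4)=-19; μ^(5)=-29

((0, 1, 1, 0); (0, 1, 1, 1); (0, 0, 0, 3); (0, 0, 1, 0); (1, 0, 0, 0))


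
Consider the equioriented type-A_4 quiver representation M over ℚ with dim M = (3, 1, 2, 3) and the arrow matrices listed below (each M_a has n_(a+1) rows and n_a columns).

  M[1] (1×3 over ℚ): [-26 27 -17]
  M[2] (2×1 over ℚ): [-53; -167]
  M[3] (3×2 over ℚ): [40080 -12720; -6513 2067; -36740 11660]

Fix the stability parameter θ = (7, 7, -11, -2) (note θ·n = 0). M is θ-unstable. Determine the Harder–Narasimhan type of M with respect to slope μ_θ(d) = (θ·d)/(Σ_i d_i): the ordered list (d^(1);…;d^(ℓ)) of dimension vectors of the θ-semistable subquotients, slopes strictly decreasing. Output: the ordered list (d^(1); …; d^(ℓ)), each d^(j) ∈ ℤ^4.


Via rank(M_{q-1}∘⋯∘M_p): M ≅ I[1,1]^2, I[1,3], I[3,4], I[4,4]^2.
μ_θ-semistable layers: μ^(1)=7; μ^(2)=1; μ^(3)=-2; μ^(4)=-11

((2, 0, 0, 0); (1, 1, 1, 0); (0, 0, 0, 3); (0, 0, 1, 0))


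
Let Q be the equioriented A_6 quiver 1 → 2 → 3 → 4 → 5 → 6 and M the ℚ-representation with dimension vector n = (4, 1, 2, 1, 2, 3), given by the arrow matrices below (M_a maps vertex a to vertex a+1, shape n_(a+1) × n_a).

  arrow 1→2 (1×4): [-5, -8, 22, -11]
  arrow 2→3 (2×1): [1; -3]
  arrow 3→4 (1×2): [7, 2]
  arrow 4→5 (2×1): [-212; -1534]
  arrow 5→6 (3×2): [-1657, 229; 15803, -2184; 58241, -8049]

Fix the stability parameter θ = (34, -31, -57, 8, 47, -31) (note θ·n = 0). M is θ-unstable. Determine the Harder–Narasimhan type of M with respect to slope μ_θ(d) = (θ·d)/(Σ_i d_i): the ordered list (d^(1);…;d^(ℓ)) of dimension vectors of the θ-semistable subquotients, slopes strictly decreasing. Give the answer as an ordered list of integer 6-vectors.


Via rank(M_{q-1}∘⋯∘M_p): M ≅ I[1,1]^3, I[1,6], I[3,3], I[5,6], I[6,6].
μ_θ-semistable layers: μ^(1)=34; μ^(2)=8; μ^(3)=-18; μ^(4)=-31; μ^(5)=-57

((3, 0, 0, 0, 0, 0); (0, 0, 0, 1, 2, 2); (1, 1, 1, 0, 0, 0); (0, 0, 0, 0, 0, 1); (0, 0, 1, 0, 0, 0))


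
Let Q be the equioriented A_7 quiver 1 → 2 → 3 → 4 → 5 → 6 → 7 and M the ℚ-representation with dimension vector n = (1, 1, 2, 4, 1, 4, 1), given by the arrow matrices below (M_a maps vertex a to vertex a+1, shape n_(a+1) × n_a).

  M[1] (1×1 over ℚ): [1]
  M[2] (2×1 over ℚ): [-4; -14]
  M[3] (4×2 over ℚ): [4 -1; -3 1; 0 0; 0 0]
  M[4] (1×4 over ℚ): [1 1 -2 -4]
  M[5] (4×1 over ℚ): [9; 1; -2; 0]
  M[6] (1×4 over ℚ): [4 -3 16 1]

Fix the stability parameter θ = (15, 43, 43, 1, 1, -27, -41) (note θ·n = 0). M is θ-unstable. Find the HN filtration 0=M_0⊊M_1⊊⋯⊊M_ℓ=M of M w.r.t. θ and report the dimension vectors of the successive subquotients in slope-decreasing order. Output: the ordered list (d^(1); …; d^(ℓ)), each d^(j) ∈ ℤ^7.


Via rank(M_{q-1}∘⋯∘M_p): M ≅ I[1,7], I[3,4], I[4,4]^2, I[6,6]^3.
μ_θ-semistable layers: μ^(1)=22; μ^(2)=5; μ^(3)=1; μ^(4)=-27

((0, 0, 1, 1, 0, 0, 0); (1, 1, 1, 1, 1, 1, 1); (0, 0, 0, 2, 0, 0, 0); (0, 0, 0, 0, 0, 3, 0))


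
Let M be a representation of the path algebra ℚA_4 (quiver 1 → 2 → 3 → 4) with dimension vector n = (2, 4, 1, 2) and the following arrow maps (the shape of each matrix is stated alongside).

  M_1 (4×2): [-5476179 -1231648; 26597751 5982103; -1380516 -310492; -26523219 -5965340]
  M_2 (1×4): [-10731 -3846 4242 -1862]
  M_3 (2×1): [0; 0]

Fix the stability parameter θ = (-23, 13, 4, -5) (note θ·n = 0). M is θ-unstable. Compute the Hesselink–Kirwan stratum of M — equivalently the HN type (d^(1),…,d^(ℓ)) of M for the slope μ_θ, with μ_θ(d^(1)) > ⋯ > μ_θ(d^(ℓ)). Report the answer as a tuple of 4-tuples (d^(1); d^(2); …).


Interval decomposition of M: I[1,2], I[1,3], I[2,2]^2, I[4,4]^2.
HN type (ℓ=4): μ^(1)=13; μ^(2)=17/2; μ^(3)=-5; μ^(4)=-23

((0, 3, 0, 0); (0, 1, 1, 0); (0, 0, 0, 2); (2, 0, 0, 0))


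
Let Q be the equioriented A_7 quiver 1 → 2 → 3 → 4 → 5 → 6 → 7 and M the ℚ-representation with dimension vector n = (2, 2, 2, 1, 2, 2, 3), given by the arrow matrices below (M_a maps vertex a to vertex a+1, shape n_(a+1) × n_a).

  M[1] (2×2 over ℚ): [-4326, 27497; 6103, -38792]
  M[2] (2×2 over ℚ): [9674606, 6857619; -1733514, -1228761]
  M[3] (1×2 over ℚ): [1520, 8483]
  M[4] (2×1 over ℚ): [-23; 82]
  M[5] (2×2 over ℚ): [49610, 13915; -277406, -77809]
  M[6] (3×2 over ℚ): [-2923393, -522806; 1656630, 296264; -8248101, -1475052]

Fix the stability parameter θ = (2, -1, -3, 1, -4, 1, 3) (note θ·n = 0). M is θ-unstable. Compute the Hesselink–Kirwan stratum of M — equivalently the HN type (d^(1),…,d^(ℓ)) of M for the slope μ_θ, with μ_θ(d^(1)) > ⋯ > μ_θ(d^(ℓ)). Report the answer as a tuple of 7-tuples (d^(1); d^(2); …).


Barcode: M ≅ I[1,2], I[1,5], I[3,3], I[5,7], I[6,7], I[7,7]. HN layers by μ_θ (6 steps, strictly decreasing):
  μ^(1)=3; μ^(2)=1; μ^(3)=1/2; μ^(4)=-1; μ^(5)=-3; μ^(6)=-4

((0, 0, 0, 0, 0, 0, 3); (0, 0, 0, 0, 0, 2, 0); (1, 1, 0, 0, 0, 0, 0); (1, 1, 1, 1, 1, 0, 0); (0, 0, 1, 0, 0, 0, 0); (0, 0, 0, 0, 1, 0, 0))


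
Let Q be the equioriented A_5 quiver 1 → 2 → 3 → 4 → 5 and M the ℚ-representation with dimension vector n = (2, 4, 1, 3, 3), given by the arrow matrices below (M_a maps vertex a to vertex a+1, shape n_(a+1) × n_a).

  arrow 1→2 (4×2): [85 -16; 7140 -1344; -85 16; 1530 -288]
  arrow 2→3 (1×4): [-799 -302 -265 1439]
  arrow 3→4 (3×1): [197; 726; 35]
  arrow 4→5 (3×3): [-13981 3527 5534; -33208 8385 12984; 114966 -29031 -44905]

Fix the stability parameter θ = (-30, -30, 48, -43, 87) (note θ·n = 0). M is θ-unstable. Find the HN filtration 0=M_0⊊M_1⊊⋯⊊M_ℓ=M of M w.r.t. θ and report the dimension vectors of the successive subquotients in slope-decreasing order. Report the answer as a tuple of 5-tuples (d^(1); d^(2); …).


Interval decomposition of M: I[1,1], I[1,2], I[2,2]^2, I[2,5], I[4,5]^2.
HN type (ℓ=4): μ^(1)=87; μ^(2)=5/2; μ^(3)=-30; μ^(4)=-43

((0, 0, 0, 0, 3); (0, 0, 1, 1, 0); (2, 4, 0, 0, 0); (0, 0, 0, 2, 0))


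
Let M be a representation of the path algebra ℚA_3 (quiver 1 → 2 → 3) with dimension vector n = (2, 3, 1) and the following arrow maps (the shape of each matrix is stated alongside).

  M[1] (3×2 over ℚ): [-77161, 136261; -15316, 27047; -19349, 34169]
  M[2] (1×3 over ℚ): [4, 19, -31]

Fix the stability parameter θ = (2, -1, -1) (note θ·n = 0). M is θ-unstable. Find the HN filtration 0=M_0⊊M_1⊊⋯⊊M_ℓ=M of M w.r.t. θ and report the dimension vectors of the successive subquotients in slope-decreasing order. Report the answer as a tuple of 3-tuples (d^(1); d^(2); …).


Barcode: M ≅ I[1,2], I[1,3], I[2,2]. HN layers by μ_θ (3 steps, strictly decreasing):
  μ^(1)=1/2; μ^(2)=0; μ^(3)=-1

((1, 1, 0); (1, 1, 1); (0, 1, 0))


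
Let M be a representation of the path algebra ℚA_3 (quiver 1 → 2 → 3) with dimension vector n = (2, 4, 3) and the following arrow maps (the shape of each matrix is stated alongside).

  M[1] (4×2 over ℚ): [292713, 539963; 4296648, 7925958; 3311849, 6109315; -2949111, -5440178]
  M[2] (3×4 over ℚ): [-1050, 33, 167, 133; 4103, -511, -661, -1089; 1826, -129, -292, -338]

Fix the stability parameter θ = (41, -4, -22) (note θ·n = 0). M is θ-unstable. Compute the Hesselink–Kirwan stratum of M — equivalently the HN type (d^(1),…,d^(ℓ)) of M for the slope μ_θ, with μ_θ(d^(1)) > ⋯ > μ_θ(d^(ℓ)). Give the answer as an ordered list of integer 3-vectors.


Via rank(M_{q-1}∘⋯∘M_p): M ≅ I[1,3]^2, I[2,2], I[2,3].
μ_θ-semistable layers: μ^(1)=5; μ^(2)=-4; μ^(3)=-13

((2, 2, 2); (0, 1, 0); (0, 1, 1))


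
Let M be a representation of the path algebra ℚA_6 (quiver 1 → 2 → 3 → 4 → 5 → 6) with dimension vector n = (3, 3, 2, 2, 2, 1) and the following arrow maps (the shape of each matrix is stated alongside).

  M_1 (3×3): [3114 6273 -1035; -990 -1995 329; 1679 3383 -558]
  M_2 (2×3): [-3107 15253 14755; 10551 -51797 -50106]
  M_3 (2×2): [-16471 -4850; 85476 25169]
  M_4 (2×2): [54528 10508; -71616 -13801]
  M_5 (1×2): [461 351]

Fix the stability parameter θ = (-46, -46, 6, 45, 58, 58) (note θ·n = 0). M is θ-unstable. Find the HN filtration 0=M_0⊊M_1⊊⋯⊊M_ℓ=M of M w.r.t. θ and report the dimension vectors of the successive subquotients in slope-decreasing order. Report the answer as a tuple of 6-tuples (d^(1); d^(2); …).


Barcode: M ≅ I[1,1], I[1,4], I[1,6], I[2,2], I[5,5]. HN layers by μ_θ (4 steps, strictly decreasing):
  μ^(1)=58; μ^(2)=45; μ^(3)=6; μ^(4)=-46

((0, 0, 0, 0, 2, 1); (0, 0, 0, 2, 0, 0); (0, 0, 2, 0, 0, 0); (3, 3, 0, 0, 0, 0))


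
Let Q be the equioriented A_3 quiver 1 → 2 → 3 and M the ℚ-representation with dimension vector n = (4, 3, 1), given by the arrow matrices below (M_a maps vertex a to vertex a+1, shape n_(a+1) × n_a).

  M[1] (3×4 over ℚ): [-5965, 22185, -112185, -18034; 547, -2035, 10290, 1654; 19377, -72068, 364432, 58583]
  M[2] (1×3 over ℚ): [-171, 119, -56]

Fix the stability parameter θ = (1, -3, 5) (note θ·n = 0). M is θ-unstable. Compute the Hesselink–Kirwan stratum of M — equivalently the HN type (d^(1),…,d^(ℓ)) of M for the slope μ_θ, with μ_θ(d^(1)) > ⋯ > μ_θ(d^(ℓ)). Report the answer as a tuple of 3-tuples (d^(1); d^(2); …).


Via rank(M_{q-1}∘⋯∘M_p): M ≅ I[1,1], I[1,2]^2, I[1,3].
μ_θ-semistable layers: μ^(1)=5; μ^(2)=1; μ^(3)=-1

((0, 0, 1); (1, 0, 0); (3, 3, 0))


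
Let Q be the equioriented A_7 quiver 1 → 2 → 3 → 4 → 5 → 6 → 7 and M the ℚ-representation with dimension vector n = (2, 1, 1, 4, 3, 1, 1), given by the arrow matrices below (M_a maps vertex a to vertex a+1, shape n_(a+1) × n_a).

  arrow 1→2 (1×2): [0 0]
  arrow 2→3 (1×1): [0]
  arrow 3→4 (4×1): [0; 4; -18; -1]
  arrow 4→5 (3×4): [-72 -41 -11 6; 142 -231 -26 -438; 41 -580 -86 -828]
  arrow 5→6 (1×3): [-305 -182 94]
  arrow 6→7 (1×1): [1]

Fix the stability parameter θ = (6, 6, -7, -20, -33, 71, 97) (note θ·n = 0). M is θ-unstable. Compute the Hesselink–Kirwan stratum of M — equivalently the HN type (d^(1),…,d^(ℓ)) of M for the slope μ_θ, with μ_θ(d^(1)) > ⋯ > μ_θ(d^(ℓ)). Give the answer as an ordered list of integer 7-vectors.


Via rank(M_{q-1}∘⋯∘M_p): M ≅ I[1,1]^2, I[2,2], I[3,5], I[4,4], I[4,5], I[4,7].
μ_θ-semistable layers: μ^(1)=97; μ^(2)=71; μ^(3)=6; μ^(4)=-20; μ^(5)=-53/2

((0, 0, 0, 0, 0, 0, 1); (0, 0, 0, 0, 0, 1, 0); (2, 1, 0, 0, 0, 0, 0); (0, 0, 1, 2, 1, 0, 0); (0, 0, 0, 2, 2, 0, 0))


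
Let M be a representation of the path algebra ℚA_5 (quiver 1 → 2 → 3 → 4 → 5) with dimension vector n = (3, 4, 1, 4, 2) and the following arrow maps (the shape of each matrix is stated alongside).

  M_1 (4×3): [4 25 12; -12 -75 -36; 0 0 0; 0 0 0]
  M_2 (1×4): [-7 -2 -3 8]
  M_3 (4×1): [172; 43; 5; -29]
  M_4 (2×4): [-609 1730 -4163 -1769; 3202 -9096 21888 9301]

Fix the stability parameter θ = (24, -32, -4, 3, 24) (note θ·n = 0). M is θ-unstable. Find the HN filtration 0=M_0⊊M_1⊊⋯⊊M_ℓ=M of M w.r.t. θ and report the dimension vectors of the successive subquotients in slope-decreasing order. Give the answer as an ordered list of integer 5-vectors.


Barcode: M ≅ I[1,1]^2, I[1,5], I[2,2]^3, I[4,4]^2, I[4,5]. HN layers by μ_θ (4 steps, strictly decreasing):
  μ^(1)=24; μ^(2)=3; μ^(3)=-4; μ^(4)=-32

((2, 0, 0, 0, 2); (0, 0, 0, 4, 0); (1, 1, 1, 0, 0); (0, 3, 0, 0, 0))


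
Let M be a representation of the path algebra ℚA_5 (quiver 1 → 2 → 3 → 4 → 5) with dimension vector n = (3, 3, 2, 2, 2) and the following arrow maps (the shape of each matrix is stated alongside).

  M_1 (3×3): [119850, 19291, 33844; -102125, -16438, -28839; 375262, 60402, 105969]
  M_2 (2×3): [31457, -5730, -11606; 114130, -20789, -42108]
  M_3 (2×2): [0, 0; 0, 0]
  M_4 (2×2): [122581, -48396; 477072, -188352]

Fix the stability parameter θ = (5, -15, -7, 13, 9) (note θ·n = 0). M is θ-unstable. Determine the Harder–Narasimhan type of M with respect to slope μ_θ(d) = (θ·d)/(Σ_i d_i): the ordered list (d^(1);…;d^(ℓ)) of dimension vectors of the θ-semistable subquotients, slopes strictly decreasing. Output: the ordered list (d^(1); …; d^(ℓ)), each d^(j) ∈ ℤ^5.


Barcode: M ≅ I[1,2], I[1,3]^2, I[4,4], I[4,5], I[5,5]. HN layers by μ_θ (5 steps, strictly decreasing):
  μ^(1)=13; μ^(2)=11; μ^(3)=9; μ^(4)=-5; μ^(5)=-17/3

((0, 0, 0, 1, 0); (0, 0, 0, 1, 1); (0, 0, 0, 0, 1); (1, 1, 0, 0, 0); (2, 2, 2, 0, 0))


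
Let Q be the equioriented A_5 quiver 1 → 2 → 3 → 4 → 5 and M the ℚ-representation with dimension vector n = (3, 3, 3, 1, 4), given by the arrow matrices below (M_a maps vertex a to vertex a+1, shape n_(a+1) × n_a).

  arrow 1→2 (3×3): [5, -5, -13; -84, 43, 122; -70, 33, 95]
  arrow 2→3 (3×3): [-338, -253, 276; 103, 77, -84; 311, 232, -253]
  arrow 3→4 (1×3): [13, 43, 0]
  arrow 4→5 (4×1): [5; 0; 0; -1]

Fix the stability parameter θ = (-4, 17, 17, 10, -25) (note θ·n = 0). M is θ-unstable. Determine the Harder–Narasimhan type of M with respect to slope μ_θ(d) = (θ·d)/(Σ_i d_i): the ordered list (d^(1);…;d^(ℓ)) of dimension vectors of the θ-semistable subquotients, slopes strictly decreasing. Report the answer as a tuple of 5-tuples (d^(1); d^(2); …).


Barcode: M ≅ I[1,3]^2, I[1,5], I[5,5]^3. HN layers by μ_θ (4 steps, strictly decreasing):
  μ^(1)=17; μ^(2)=19/4; μ^(3)=-4; μ^(4)=-25

((0, 2, 2, 0, 0); (0, 1, 1, 1, 1); (3, 0, 0, 0, 0); (0, 0, 0, 0, 3))


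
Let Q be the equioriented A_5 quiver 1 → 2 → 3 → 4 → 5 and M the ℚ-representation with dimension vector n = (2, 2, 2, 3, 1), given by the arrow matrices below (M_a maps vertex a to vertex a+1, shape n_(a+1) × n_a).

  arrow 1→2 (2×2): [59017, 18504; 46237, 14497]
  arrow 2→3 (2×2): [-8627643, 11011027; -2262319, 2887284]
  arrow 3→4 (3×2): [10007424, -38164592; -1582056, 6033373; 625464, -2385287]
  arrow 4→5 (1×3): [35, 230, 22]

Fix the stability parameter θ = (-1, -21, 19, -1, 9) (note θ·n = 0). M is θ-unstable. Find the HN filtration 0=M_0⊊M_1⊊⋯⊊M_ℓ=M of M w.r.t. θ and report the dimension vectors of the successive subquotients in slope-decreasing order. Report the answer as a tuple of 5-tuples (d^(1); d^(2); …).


Barcode: M ≅ I[1,3], I[1,5], I[4,4]^2. HN layers by μ_θ (4 steps, strictly decreasing):
  μ^(1)=19; μ^(2)=9; μ^(3)=-1; μ^(4)=-11

((0, 0, 1, 0, 0); (0, 0, 1, 1, 1); (0, 0, 0, 2, 0); (2, 2, 0, 0, 0))


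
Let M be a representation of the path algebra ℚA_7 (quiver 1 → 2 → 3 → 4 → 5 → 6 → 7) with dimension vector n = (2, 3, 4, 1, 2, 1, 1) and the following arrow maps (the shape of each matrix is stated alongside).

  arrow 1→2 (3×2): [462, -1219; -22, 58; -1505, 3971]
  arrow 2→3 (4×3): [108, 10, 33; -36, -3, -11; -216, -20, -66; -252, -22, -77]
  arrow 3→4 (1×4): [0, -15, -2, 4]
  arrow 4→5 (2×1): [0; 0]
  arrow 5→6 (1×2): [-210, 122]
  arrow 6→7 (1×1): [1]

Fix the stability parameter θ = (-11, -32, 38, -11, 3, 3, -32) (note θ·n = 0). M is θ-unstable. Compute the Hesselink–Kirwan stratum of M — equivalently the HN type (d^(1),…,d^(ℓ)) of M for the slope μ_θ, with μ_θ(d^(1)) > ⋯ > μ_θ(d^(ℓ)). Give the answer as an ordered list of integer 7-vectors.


Interval decomposition of M: I[1,2], I[1,4], I[2,3], I[3,3]^2, I[5,5], I[5,7].
HN type (ℓ=6): μ^(1)=38; μ^(2)=27/2; μ^(3)=3; μ^(4)=-26/3; μ^(5)=-43/2; μ^(6)=-32

((0, 0, 3, 0, 0, 0, 0); (0, 0, 1, 1, 0, 0, 0); (0, 0, 0, 0, 1, 0, 0); (0, 0, 0, 0, 1, 1, 1); (2, 2, 0, 0, 0, 0, 0); (0, 1, 0, 0, 0, 0, 0))


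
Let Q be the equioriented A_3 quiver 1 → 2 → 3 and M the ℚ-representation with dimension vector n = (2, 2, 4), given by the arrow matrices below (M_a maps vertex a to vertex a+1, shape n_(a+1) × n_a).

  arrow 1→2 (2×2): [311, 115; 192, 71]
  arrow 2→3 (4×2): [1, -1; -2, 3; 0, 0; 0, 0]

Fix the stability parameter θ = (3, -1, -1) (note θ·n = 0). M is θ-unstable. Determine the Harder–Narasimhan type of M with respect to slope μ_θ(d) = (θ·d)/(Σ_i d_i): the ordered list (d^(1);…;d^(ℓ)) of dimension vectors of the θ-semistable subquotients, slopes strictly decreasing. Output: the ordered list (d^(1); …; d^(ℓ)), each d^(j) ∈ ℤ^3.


Interval decomposition of M: I[1,3]^2, I[3,3]^2.
HN type (ℓ=2): μ^(1)=1/3; μ^(2)=-1

((2, 2, 2); (0, 0, 2))


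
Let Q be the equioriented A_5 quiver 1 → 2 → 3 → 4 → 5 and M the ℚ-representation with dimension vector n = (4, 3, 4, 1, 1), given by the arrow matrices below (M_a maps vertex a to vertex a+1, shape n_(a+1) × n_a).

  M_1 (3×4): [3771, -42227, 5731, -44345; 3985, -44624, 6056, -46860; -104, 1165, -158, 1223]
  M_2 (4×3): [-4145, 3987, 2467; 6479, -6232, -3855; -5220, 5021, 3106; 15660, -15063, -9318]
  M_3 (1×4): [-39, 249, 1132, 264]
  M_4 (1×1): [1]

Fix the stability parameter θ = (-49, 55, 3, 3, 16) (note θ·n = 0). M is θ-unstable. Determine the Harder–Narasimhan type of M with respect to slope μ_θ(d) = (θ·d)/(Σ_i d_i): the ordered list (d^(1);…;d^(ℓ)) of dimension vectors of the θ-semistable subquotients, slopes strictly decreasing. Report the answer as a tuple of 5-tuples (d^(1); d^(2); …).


Via rank(M_{q-1}∘⋯∘M_p): M ≅ I[1,1], I[1,2], I[1,3], I[1,5], I[3,3]^2.
μ_θ-semistable layers: μ^(1)=55; μ^(2)=29; μ^(3)=77/4; μ^(4)=3; μ^(5)=-49

((0, 1, 0, 0, 0); (0, 1, 1, 0, 0); (0, 1, 1, 1, 1); (0, 0, 2, 0, 0); (4, 0, 0, 0, 0))


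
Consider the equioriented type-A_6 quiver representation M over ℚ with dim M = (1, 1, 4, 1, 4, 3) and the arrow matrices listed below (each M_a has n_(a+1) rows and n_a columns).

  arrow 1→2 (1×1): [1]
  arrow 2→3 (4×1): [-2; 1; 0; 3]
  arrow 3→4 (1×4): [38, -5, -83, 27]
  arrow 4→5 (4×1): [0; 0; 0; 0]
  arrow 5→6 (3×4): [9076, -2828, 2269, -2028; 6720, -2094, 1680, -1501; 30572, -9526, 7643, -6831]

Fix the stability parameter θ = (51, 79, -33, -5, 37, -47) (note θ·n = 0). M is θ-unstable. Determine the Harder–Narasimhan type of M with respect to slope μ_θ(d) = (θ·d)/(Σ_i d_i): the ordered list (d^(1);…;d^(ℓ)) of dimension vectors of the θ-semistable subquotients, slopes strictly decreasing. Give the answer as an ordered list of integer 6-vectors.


Via rank(M_{q-1}∘⋯∘M_p): M ≅ I[1,3], I[3,3]^2, I[3,4], I[5,5]^2, I[5,6]^2, I[6,6].
μ_θ-semistable layers: μ^(1)=37; μ^(2)=97/3; μ^(3)=-5; μ^(4)=-33; μ^(5)=-47

((0, 0, 0, 0, 2, 0); (1, 1, 1, 0, 0, 0); (0, 0, 0, 1, 2, 2); (0, 0, 3, 0, 0, 0); (0, 0, 0, 0, 0, 1))


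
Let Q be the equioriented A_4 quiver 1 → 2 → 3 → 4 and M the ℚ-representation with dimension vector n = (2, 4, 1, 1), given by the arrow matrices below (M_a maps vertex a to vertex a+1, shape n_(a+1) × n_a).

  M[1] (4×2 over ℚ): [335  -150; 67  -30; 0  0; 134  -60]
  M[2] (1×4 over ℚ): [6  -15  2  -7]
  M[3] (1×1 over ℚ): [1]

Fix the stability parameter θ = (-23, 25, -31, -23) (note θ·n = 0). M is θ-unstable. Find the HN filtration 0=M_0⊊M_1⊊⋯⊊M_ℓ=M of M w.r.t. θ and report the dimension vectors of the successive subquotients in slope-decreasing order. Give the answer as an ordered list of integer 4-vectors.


Barcode: M ≅ I[1,1], I[1,4], I[2,2]^3. HN layers by μ_θ (3 steps, strictly decreasing):
  μ^(1)=25; μ^(2)=-29/3; μ^(3)=-23

((0, 3, 0, 0); (0, 1, 1, 1); (2, 0, 0, 0))


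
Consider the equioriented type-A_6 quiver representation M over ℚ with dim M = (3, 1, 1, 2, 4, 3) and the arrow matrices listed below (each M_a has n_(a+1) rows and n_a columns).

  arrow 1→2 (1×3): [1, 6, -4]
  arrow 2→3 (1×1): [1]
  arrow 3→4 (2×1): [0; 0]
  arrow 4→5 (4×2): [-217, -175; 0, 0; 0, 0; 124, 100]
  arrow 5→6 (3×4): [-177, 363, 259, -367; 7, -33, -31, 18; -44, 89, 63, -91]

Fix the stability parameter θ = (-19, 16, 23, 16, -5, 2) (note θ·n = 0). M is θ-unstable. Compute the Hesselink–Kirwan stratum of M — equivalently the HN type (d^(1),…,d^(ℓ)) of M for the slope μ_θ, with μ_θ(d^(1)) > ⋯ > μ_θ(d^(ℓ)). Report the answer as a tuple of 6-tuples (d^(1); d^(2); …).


Interval decomposition of M: I[1,1]^2, I[1,3], I[4,4], I[4,6], I[5,5], I[5,6]^2.
HN type (ℓ=6): μ^(1)=23; μ^(2)=16; μ^(3)=13/3; μ^(4)=2; μ^(5)=-5; μ^(6)=-19

((0, 0, 1, 0, 0, 0); (0, 1, 0, 1, 0, 0); (0, 0, 0, 1, 1, 1); (0, 0, 0, 0, 0, 2); (0, 0, 0, 0, 3, 0); (3, 0, 0, 0, 0, 0))


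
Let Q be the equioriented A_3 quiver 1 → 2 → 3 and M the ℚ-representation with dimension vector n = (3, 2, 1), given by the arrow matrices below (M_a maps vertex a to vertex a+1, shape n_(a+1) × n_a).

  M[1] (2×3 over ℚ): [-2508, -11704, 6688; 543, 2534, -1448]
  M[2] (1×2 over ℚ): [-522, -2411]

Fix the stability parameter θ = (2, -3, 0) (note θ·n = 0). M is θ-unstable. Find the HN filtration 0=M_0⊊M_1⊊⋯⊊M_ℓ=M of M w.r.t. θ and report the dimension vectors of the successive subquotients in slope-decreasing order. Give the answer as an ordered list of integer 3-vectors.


Barcode: M ≅ I[1,1]^2, I[1,3], I[2,2]. HN layers by μ_θ (4 steps, strictly decreasing):
  μ^(1)=2; μ^(2)=0; μ^(3)=-1/2; μ^(4)=-3

((2, 0, 0); (0, 0, 1); (1, 1, 0); (0, 1, 0))


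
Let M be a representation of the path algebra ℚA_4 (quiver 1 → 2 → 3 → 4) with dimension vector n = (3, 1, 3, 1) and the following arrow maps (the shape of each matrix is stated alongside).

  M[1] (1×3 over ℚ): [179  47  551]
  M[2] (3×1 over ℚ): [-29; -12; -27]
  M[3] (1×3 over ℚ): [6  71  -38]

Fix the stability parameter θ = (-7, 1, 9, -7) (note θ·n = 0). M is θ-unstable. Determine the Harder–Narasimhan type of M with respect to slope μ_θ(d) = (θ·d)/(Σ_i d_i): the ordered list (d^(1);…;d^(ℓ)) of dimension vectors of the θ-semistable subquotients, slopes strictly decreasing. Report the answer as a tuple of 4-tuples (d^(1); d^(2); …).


Interval decomposition of M: I[1,1]^2, I[1,3], I[3,3], I[3,4].
HN type (ℓ=3): μ^(1)=9; μ^(2)=1; μ^(3)=-7

((0, 0, 2, 0); (0, 1, 1, 1); (3, 0, 0, 0))


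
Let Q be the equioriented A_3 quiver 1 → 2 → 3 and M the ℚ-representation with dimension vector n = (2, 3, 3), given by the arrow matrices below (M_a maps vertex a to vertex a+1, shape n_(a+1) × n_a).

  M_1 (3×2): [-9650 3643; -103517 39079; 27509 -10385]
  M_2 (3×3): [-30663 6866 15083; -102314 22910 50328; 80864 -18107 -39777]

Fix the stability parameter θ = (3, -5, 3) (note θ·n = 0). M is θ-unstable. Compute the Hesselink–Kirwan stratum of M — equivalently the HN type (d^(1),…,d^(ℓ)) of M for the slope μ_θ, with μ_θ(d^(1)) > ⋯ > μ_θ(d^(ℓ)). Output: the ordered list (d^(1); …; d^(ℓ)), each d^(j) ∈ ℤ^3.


Via rank(M_{q-1}∘⋯∘M_p): M ≅ I[1,2], I[1,3], I[2,3], I[3,3].
μ_θ-semistable layers: μ^(1)=3; μ^(2)=-1; μ^(3)=-5

((0, 0, 3); (2, 2, 0); (0, 1, 0))


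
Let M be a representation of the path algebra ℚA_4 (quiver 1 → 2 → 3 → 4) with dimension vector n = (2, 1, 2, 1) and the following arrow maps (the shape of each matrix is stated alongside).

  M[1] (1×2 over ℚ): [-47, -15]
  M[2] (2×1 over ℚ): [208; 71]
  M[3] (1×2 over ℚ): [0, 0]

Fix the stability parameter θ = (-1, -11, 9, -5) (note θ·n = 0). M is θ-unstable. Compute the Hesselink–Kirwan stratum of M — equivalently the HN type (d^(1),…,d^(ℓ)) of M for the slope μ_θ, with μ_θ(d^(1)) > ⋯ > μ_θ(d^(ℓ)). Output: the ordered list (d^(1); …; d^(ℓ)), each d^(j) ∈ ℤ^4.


Barcode: M ≅ I[1,1], I[1,3], I[3,3], I[4,4]. HN layers by μ_θ (4 steps, strictly decreasing):
  μ^(1)=9; μ^(2)=-1; μ^(3)=-5; μ^(4)=-6

((0, 0, 2, 0); (1, 0, 0, 0); (0, 0, 0, 1); (1, 1, 0, 0))


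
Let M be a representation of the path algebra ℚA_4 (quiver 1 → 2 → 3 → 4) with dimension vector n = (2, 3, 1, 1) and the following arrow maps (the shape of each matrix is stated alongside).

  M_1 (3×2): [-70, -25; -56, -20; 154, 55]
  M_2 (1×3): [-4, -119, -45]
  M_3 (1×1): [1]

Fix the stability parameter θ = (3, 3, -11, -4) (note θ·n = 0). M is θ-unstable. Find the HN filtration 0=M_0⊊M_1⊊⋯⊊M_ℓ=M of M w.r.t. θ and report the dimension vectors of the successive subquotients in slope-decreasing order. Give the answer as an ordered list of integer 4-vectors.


Barcode: M ≅ I[1,1], I[1,4], I[2,2]^2. HN layers by μ_θ (2 steps, strictly decreasing):
  μ^(1)=3; μ^(2)=-9/4

((1, 2, 0, 0); (1, 1, 1, 1))


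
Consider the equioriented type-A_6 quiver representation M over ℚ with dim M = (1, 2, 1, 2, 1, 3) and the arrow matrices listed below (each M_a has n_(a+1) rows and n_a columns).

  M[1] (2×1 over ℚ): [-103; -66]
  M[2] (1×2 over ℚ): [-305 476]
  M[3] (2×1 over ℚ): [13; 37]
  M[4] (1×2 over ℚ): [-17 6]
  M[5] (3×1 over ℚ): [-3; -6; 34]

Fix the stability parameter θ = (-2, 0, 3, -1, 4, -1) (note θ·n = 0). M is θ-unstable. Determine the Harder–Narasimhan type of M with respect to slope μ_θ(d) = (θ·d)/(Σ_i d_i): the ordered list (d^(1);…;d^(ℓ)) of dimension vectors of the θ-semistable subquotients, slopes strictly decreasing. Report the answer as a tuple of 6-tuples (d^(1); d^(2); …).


Via rank(M_{q-1}∘⋯∘M_p): M ≅ I[1,6], I[2,2], I[4,4], I[6,6]^2.
μ_θ-semistable layers: μ^(1)=3/2; μ^(2)=1; μ^(3)=0; μ^(4)=-1; μ^(5)=-2

((0, 0, 0, 0, 1, 1); (0, 0, 1, 1, 0, 0); (0, 2, 0, 0, 0, 0); (0, 0, 0, 1, 0, 2); (1, 0, 0, 0, 0, 0))


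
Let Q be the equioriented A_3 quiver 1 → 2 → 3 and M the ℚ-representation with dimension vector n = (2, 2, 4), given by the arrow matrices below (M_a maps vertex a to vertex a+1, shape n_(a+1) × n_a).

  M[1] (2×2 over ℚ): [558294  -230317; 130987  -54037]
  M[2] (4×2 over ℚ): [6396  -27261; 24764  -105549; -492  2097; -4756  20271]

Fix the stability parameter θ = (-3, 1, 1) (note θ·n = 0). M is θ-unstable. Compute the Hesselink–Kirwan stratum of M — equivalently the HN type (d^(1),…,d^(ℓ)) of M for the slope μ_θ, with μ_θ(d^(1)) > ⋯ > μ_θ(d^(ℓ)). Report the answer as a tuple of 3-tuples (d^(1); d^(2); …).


Barcode: M ≅ I[1,2], I[1,3], I[3,3]^3. HN layers by μ_θ (2 steps, strictly decreasing):
  μ^(1)=1; μ^(2)=-3

((0, 2, 4); (2, 0, 0))


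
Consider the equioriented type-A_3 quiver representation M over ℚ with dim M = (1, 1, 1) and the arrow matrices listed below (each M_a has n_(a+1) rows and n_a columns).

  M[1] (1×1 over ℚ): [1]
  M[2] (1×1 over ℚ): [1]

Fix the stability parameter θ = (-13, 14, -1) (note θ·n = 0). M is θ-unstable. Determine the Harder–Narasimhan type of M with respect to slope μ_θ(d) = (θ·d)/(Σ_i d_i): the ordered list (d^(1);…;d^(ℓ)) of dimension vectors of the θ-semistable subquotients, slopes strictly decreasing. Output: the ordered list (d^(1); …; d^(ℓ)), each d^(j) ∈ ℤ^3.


Interval decomposition of M: I[1,3].
HN type (ℓ=2): μ^(1)=13/2; μ^(2)=-13

((0, 1, 1); (1, 0, 0))


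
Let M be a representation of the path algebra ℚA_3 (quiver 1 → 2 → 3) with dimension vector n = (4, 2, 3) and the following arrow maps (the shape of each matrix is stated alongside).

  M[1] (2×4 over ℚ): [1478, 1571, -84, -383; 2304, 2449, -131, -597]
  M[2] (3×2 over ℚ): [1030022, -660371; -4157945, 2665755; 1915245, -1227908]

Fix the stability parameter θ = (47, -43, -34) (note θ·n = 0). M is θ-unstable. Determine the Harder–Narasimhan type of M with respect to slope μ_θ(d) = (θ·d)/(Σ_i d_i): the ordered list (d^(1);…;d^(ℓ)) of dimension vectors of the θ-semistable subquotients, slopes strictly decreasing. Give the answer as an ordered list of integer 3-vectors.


Barcode: M ≅ I[1,1]^2, I[1,3]^2, I[3,3]. HN layers by μ_θ (3 steps, strictly decreasing):
  μ^(1)=47; μ^(2)=-10; μ^(3)=-34

((2, 0, 0); (2, 2, 2); (0, 0, 1))


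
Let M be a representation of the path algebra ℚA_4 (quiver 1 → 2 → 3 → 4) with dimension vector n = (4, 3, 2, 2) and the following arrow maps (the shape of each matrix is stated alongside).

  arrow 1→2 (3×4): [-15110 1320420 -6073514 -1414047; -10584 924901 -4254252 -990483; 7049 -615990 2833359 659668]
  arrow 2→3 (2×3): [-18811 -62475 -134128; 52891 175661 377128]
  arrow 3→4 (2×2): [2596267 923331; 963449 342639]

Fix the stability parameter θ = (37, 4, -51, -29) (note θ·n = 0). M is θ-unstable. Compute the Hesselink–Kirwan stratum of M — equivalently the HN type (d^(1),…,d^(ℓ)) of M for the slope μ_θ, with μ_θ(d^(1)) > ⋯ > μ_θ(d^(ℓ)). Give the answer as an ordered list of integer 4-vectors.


Via rank(M_{q-1}∘⋯∘M_p): M ≅ I[1,1], I[1,2], I[1,4]^2.
μ_θ-semistable layers: μ^(1)=37; μ^(2)=41/2; μ^(3)=-39/4

((1, 0, 0, 0); (1, 1, 0, 0); (2, 2, 2, 2))


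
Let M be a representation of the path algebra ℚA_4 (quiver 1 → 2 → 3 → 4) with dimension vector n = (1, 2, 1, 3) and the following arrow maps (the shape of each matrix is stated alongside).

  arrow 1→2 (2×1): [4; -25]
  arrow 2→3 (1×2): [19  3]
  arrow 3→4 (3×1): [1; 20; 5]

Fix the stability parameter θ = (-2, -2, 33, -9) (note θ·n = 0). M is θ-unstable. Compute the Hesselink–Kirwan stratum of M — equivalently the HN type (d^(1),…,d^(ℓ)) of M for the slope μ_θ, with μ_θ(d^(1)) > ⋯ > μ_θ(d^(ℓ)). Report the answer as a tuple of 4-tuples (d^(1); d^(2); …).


Barcode: M ≅ I[1,4], I[2,2], I[4,4]^2. HN layers by μ_θ (3 steps, strictly decreasing):
  μ^(1)=12; μ^(2)=-2; μ^(3)=-9

((0, 0, 1, 1); (1, 2, 0, 0); (0, 0, 0, 2))


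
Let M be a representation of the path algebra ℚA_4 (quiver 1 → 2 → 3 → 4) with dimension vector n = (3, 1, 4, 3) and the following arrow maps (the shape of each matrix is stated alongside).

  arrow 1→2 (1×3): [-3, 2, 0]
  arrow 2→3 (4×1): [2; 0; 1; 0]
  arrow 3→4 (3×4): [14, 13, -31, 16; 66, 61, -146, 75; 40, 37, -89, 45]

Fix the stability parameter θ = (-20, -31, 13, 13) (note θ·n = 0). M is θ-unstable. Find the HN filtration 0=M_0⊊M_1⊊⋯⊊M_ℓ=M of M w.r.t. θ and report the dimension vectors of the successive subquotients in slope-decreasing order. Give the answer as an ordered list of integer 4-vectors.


Barcode: M ≅ I[1,1]^2, I[1,4], I[3,3], I[3,4]^2. HN layers by μ_θ (3 steps, strictly decreasing):
  μ^(1)=13; μ^(2)=-20; μ^(3)=-51/2

((0, 0, 4, 3); (2, 0, 0, 0); (1, 1, 0, 0))
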